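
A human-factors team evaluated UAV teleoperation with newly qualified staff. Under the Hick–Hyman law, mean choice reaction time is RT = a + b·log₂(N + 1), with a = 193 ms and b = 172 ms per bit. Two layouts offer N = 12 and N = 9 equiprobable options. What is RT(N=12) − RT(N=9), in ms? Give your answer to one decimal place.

65.1

RT(12) = 193 + 172·log₂(13) = 193 + 172·3.7004 = 829.4688 ms.
RT(9) = 193 + 172·log₂(10) = 193 + 172·3.3219 = 764.3668 ms.
Difference = 829.4688 − 764.3668 = 65.1020 ≈ 65.1 ms.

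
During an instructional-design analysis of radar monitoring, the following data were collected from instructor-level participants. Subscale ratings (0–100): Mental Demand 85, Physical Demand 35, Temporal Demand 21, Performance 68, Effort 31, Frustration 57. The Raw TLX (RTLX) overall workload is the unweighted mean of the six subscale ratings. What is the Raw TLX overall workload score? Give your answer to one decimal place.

49.5

Sum of ratings = 85 + 35 + 21 + 68 + 31 + 57 = 297.
RTLX = 297 / 6 = 49.5000 ≈ 49.5.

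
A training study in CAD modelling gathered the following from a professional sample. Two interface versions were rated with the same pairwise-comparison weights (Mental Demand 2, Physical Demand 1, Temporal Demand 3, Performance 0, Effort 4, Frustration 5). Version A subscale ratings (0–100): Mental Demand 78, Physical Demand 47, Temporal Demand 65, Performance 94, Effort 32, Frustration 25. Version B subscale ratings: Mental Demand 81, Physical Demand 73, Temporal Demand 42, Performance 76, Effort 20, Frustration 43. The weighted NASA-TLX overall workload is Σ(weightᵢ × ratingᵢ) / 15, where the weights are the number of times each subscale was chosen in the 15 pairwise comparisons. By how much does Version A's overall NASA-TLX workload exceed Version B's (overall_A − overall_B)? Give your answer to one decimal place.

Version A weighted sum = 2·78 + 1·47 + 3·65 + 0·94 + 4·32 + 5·25 = 156 + 47 + 195 + 0 + 128 + 125 = 651; overall_A = 651/15 = 43.4000.
Version B weighted sum = 2·81 + 1·73 + 3·42 + 0·76 + 4·20 + 5·43 = 162 + 73 + 126 + 0 + 80 + 215 = 656; overall_B = 656/15 = 43.7333.
Difference = 43.4000 − 43.7333 = -0.3333 ≈ -0.3.

-0.3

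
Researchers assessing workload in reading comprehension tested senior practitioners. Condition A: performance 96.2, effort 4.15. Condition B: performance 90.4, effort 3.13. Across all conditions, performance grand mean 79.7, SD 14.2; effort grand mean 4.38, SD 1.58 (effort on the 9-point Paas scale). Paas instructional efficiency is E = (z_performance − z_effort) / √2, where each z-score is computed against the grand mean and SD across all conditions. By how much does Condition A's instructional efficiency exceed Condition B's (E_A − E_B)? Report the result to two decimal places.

Condition A: z_P = (96.2 − 79.7)/14.2 = 1.1620; z_E = (4.15 − 4.38)/1.58 = -0.1456; E_A = (1.1620 − (-0.1456))/√2 = 0.9246.
Condition B: z_P = (90.4 − 79.7)/14.2 = 0.7535; z_E = (3.13 − 4.38)/1.58 = -0.7911; E_B = (0.7535 − (-0.7911))/√2 = 1.0922.
E_A − E_B = 0.9246 − 1.0922 = -0.1676 ≈ -0.17.

-0.17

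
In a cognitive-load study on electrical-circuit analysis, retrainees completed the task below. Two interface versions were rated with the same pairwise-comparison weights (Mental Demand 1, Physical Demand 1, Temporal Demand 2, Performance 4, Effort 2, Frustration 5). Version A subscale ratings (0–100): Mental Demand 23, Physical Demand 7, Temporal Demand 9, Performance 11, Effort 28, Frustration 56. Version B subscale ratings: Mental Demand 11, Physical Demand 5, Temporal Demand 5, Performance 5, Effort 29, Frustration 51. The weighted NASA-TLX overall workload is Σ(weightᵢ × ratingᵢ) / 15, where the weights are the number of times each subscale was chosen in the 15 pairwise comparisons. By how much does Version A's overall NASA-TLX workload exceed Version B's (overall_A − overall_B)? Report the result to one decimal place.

Version A weighted sum = 1·23 + 1·7 + 2·9 + 4·11 + 2·28 + 5·56 = 23 + 7 + 18 + 44 + 56 + 280 = 428; overall_A = 428/15 = 28.5333.
Version B weighted sum = 1·11 + 1·5 + 2·5 + 4·5 + 2·29 + 5·51 = 11 + 5 + 10 + 20 + 58 + 255 = 359; overall_B = 359/15 = 23.9333.
Difference = 28.5333 − 23.9333 = 4.6000 ≈ 4.6.

4.6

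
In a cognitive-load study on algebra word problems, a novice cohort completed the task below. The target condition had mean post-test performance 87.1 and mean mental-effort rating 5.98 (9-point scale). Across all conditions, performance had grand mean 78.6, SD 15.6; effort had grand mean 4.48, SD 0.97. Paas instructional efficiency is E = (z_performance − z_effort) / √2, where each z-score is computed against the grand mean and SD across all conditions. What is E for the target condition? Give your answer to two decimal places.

-0.71

z_performance = (87.1 − 78.6) / 15.6 = 8.5000 / 15.6 = 0.5449.
z_effort = (5.98 − 4.48) / 0.97 = 1.5000 / 0.97 = 1.5464.
z_P − z_E = 0.5449 − 1.5464 = -1.0015.
E = -1.0015 / √2 = -1.0015 / 1.41421 = -0.7082 ≈ -0.71.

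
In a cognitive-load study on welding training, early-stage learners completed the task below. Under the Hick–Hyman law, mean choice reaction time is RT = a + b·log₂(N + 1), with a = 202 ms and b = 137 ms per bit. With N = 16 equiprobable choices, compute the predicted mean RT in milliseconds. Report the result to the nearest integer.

log₂(16 + 1) = log₂(17) = 4.0875.
RT = 202 + 137 × 4.0875 = 202 + 559.9875 = 761.9875 ms.
≈ 762 ms.

762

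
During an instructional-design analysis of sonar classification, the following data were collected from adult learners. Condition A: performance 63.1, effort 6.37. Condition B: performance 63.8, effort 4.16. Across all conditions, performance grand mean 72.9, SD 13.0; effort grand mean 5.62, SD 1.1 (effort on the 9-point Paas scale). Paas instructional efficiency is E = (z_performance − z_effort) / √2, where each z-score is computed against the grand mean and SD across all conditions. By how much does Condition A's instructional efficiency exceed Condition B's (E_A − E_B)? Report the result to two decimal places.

-1.46

Condition A: z_P = (63.1 − 72.9)/13.0 = -0.7538; z_E = (6.37 − 5.62)/1.1 = 0.6818; E_A = (-0.7538 − 0.6818)/√2 = -1.0151.
Condition B: z_P = (63.8 − 72.9)/13.0 = -0.7000; z_E = (4.16 − 5.62)/1.1 = -1.3273; E_B = (-0.7000 − (-1.3273))/√2 = 0.4436.
E_A − E_B = -1.0151 − 0.4436 = -1.4587 ≈ -1.46.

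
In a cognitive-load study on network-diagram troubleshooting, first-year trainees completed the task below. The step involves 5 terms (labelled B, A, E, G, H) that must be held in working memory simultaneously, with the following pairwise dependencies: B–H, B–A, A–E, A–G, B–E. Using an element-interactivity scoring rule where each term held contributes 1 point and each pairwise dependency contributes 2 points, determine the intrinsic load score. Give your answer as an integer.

15

Count of terms held simultaneously: 5.
Count of pairwise dependencies listed: 5.
Element contribution: 5 × 1 = 5.
Interaction contribution: 5 × 2 = 10.
Intrinsic load = 5 + 10 = 15.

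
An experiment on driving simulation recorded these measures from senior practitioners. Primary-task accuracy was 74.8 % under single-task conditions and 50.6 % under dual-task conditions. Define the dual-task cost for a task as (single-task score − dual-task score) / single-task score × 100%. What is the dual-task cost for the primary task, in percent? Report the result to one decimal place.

Cost = (74.8 − 50.6) / 74.8 × 100%
     = 24.2000 / 74.8 × 100% = 32.3529%.
≈ 32.4%.

32.4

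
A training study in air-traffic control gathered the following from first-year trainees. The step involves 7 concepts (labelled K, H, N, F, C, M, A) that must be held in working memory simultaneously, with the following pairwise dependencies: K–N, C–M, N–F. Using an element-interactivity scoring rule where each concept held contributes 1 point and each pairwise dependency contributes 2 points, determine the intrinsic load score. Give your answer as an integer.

Count of concepts held simultaneously: 7.
Count of pairwise dependencies listed: 3.
Element contribution: 7 × 1 = 7.
Interaction contribution: 3 × 2 = 6.
Intrinsic load = 7 + 6 = 13.

13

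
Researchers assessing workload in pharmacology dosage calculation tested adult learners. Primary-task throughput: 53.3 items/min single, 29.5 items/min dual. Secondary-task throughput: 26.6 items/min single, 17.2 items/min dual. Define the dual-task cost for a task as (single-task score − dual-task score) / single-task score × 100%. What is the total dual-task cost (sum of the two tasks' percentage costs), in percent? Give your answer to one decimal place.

80.0

Primary cost = (53.3 − 29.5) / 53.3 × 100% = 44.6529%.
Secondary cost = (26.6 − 17.2) / 26.6 × 100% = 35.3383%.
Total = 44.6529% + 35.3383% = 79.9912% ≈ 80.0%.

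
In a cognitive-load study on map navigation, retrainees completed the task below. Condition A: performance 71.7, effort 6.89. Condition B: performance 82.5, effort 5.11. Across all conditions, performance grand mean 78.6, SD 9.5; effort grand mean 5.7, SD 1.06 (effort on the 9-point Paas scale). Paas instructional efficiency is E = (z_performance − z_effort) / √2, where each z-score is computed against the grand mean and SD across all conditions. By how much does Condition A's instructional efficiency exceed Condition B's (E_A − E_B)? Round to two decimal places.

Condition A: z_P = (71.7 − 78.6)/9.5 = -0.7263; z_E = (6.89 − 5.7)/1.06 = 1.1226; E_A = (-0.7263 − 1.1226)/√2 = -1.3074.
Condition B: z_P = (82.5 − 78.6)/9.5 = 0.4105; z_E = (5.11 − 5.7)/1.06 = -0.5566; E_B = (0.4105 − (-0.5566))/√2 = 0.6838.
E_A − E_B = -1.3074 − 0.6838 = -1.9912 ≈ -1.99.

-1.99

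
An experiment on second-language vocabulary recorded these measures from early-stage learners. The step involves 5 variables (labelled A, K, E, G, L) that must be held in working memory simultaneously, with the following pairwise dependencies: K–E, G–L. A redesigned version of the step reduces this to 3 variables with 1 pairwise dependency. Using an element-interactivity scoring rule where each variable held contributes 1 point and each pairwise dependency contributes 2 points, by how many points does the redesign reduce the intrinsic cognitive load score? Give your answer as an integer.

4

Original: 5 × 1 + 2 × 2 = 5 + 4 = 9.
Redesigned: 3 × 1 + 1 × 2 = 3 + 2 = 5.
Reduction = 9 − 5 = 4.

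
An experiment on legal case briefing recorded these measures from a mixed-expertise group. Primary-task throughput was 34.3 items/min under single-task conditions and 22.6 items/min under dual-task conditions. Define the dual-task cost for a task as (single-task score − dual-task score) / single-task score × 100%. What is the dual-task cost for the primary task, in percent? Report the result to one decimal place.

34.1

Cost = (34.3 − 22.6) / 34.3 × 100%
     = 11.7000 / 34.3 × 100% = 34.1108%.
≈ 34.1%.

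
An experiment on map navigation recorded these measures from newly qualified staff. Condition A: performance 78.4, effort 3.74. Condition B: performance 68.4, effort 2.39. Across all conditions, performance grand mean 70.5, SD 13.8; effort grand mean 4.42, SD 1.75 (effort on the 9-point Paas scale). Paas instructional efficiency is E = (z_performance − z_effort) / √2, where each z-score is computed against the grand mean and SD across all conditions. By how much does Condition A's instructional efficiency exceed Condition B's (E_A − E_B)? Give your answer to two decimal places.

-0.03

Condition A: z_P = (78.4 − 70.5)/13.8 = 0.5725; z_E = (3.74 − 4.42)/1.75 = -0.3886; E_A = (0.5725 − (-0.3886))/√2 = 0.6796.
Condition B: z_P = (68.4 − 70.5)/13.8 = -0.1522; z_E = (2.39 − 4.42)/1.75 = -1.1600; E_B = (-0.1522 − (-1.1600))/√2 = 0.7126.
E_A − E_B = 0.6796 − 0.7126 = -0.0330 ≈ -0.03.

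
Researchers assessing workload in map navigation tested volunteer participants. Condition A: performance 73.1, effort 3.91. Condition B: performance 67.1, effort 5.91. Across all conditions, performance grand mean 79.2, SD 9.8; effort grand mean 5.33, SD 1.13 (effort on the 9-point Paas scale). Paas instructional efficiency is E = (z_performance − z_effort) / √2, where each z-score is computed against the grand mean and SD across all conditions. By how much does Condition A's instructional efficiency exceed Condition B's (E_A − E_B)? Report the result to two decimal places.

Condition A: z_P = (73.1 − 79.2)/9.8 = -0.6224; z_E = (3.91 − 5.33)/1.13 = -1.2566; E_A = (-0.6224 − (-1.2566))/√2 = 0.4484.
Condition B: z_P = (67.1 − 79.2)/9.8 = -1.2347; z_E = (5.91 − 5.33)/1.13 = 0.5133; E_B = (-1.2347 − 0.5133)/√2 = -1.2360.
E_A − E_B = 0.4484 − (-1.2360) = 1.6844 ≈ 1.68.

1.68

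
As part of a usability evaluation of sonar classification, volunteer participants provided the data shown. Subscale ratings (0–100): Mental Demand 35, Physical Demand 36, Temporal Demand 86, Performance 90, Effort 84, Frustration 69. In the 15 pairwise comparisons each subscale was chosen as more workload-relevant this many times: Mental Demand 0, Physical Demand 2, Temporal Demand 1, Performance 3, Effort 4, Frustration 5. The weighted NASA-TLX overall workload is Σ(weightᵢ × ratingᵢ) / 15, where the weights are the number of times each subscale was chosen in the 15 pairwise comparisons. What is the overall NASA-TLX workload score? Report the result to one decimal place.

73.9

The tallies are the weights (they sum to 15).
Weighted sum = 0·35 + 2·36 + 1·86 + 3·90 + 4·84 + 5·69
            = 0 + 72 + 86 + 270 + 336 + 345 = 1109.
Overall workload = 1109 / 15 = 73.9333 ≈ 73.9.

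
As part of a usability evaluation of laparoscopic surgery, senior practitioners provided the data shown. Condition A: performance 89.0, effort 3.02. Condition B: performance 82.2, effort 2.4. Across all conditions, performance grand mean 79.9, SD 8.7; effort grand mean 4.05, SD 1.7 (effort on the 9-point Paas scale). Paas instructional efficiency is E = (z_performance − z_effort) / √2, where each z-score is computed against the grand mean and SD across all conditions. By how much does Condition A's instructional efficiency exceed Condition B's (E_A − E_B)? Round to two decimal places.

Condition A: z_P = (89.0 − 79.9)/8.7 = 1.0460; z_E = (3.02 − 4.05)/1.7 = -0.6059; E_A = (1.0460 − (-0.6059))/√2 = 1.1681.
Condition B: z_P = (82.2 − 79.9)/8.7 = 0.2644; z_E = (2.4 − 4.05)/1.7 = -0.9706; E_B = (0.2644 − (-0.9706))/√2 = 0.8733.
E_A − E_B = 1.1681 − 0.8733 = 0.2948 ≈ 0.29.

0.29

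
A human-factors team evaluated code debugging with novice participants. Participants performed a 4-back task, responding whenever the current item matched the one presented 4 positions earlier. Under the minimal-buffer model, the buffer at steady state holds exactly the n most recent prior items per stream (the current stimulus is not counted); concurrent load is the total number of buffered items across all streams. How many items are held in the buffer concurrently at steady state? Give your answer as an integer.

4

The buffer holds the 4 most recent prior items.
Steady-state concurrent load = 4 items.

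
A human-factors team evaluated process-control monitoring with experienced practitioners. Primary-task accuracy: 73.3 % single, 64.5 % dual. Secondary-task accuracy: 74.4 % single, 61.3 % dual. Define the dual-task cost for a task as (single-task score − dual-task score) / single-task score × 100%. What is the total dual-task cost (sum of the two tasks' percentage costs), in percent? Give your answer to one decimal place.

29.6

Primary cost = (73.3 − 64.5) / 73.3 × 100% = 12.0055%.
Secondary cost = (74.4 − 61.3) / 74.4 × 100% = 17.6075%.
Total = 12.0055% + 17.6075% = 29.6130% ≈ 29.6%.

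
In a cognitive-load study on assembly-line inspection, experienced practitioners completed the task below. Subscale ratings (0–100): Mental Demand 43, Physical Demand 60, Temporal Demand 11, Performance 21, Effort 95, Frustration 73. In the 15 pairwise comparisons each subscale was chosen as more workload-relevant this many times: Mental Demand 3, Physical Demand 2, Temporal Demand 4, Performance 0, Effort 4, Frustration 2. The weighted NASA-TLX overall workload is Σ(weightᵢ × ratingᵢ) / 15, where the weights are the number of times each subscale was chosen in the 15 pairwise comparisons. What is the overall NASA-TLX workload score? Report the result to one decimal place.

54.6

The tallies are the weights (they sum to 15).
Weighted sum = 3·43 + 2·60 + 4·11 + 0·21 + 4·95 + 2·73
            = 129 + 120 + 44 + 0 + 380 + 146 = 819.
Overall workload = 819 / 15 = 54.6000 ≈ 54.6.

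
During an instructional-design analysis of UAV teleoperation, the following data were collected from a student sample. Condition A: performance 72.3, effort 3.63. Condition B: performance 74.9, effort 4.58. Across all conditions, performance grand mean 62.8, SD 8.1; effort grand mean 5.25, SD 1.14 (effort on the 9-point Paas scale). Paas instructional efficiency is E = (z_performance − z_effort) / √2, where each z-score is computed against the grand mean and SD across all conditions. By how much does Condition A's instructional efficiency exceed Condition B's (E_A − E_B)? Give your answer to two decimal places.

0.36

Condition A: z_P = (72.3 − 62.8)/8.1 = 1.1728; z_E = (3.63 − 5.25)/1.14 = -1.4211; E_A = (1.1728 − (-1.4211))/√2 = 1.8342.
Condition B: z_P = (74.9 − 62.8)/8.1 = 1.4938; z_E = (4.58 − 5.25)/1.14 = -0.5877; E_B = (1.4938 − (-0.5877))/√2 = 1.4718.
E_A − E_B = 1.8342 − 1.4718 = 0.3624 ≈ 0.36.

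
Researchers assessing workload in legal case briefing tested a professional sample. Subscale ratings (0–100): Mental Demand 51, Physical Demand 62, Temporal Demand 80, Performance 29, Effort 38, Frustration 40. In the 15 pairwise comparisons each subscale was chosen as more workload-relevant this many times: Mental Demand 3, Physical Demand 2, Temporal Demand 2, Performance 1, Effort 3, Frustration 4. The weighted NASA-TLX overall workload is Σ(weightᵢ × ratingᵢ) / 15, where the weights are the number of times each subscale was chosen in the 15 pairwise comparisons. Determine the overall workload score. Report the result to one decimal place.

49.3

The tallies are the weights (they sum to 15).
Weighted sum = 3·51 + 2·62 + 2·80 + 1·29 + 3·38 + 4·40
            = 153 + 124 + 160 + 29 + 114 + 160 = 740.
Overall workload = 740 / 15 = 49.3333 ≈ 49.3.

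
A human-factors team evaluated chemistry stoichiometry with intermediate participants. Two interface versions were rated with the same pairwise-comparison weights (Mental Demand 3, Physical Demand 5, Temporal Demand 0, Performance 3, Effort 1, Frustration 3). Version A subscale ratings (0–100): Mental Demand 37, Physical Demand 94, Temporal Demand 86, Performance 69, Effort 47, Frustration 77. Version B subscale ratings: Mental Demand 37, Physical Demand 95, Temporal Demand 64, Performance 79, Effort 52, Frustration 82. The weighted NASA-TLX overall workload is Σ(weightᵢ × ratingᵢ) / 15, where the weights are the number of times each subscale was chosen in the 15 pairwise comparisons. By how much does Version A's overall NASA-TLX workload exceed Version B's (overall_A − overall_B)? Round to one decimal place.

Version A weighted sum = 3·37 + 5·94 + 0·86 + 3·69 + 1·47 + 3·77 = 111 + 470 + 0 + 207 + 47 + 231 = 1066; overall_A = 1066/15 = 71.0667.
Version B weighted sum = 3·37 + 5·95 + 0·64 + 3·79 + 1·52 + 3·82 = 111 + 475 + 0 + 237 + 52 + 246 = 1121; overall_B = 1121/15 = 74.7333.
Difference = 71.0667 − 74.7333 = -3.6666 ≈ -3.7.

-3.7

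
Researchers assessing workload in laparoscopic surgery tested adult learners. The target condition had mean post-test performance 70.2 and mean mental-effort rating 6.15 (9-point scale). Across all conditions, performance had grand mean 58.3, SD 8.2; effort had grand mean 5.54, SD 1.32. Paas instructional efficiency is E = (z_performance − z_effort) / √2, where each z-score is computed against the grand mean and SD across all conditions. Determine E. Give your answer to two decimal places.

0.70

z_performance = (70.2 − 58.3) / 8.2 = 11.9000 / 8.2 = 1.4512.
z_effort = (6.15 − 5.54) / 1.32 = 0.6100 / 1.32 = 0.4621.
z_P − z_E = 1.4512 − 0.4621 = 0.9891.
E = 0.9891 / √2 = 0.9891 / 1.41421 = 0.6994 ≈ 0.70.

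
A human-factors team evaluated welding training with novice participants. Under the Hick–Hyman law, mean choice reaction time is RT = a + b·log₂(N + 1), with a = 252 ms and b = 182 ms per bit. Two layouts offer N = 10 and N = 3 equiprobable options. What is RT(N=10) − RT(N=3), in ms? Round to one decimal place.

265.6

RT(10) = 252 + 182·log₂(11) = 252 + 182·3.4594 = 881.6108 ms.
RT(3) = 252 + 182·log₂(4) = 252 + 182·2.0000 = 616.0000 ms.
Difference = 881.6108 − 616.0000 = 265.6108 ≈ 265.6 ms.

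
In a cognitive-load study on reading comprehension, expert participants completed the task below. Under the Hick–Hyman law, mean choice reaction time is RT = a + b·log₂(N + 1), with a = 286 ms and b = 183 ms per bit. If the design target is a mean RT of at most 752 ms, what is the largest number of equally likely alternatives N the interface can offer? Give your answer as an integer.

4

Set 286 + 183·log₂(N + 1) ≤ 752.
log₂(N + 1) ≤ (752 − 286) / 183 = 2.5464.
N + 1 ≤ 2^2.5464 = 5.8417.
N ≤ 4.8417, so the largest integer N is 4.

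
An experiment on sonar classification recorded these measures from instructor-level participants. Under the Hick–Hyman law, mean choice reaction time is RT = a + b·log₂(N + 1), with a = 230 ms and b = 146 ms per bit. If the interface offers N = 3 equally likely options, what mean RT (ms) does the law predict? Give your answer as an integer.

log₂(3 + 1) = log₂(4) = 2.0000.
RT = 230 + 146 × 2.0000 = 230 + 292.0000 = 522.0000 ms.
≈ 522 ms.

522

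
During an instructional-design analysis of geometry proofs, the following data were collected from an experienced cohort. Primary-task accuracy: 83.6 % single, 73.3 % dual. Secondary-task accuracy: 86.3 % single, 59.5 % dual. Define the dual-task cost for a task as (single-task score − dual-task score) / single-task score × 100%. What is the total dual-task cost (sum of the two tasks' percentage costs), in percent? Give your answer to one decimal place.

43.4

Primary cost = (83.6 − 73.3) / 83.6 × 100% = 12.3206%.
Secondary cost = (86.3 − 59.5) / 86.3 × 100% = 31.0545%.
Total = 12.3206% + 31.0545% = 43.3751% ≈ 43.4%.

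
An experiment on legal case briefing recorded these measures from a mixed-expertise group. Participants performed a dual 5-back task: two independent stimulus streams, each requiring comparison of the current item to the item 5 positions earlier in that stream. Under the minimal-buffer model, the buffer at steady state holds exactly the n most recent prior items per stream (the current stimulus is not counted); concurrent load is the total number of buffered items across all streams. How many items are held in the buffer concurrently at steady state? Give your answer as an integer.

Each stream's buffer holds its 5 most recent prior items.
Two independent streams: 2 × 5 = 10 buffered items at steady state.

10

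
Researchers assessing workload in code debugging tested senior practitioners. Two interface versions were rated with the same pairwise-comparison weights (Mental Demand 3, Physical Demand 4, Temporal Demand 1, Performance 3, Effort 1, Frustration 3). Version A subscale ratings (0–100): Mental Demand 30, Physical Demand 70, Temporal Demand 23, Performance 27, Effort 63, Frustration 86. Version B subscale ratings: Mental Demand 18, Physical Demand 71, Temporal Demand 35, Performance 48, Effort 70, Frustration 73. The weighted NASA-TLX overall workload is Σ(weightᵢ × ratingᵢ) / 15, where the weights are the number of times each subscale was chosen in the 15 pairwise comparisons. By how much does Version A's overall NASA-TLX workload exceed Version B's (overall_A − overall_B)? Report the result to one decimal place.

-0.7

Version A weighted sum = 3·30 + 4·70 + 1·23 + 3·27 + 1·63 + 3·86 = 90 + 280 + 23 + 81 + 63 + 258 = 795; overall_A = 795/15 = 53.0000.
Version B weighted sum = 3·18 + 4·71 + 1·35 + 3·48 + 1·70 + 3·73 = 54 + 284 + 35 + 144 + 70 + 219 = 806; overall_B = 806/15 = 53.7333.
Difference = 53.0000 − 53.7333 = -0.7333 ≈ -0.7.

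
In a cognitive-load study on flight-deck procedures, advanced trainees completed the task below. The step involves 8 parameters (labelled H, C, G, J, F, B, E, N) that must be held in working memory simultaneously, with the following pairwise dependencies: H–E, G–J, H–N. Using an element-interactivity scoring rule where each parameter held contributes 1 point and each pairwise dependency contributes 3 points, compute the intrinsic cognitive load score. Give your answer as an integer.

Count of parameters held simultaneously: 8.
Count of pairwise dependencies listed: 3.
Element contribution: 8 × 1 = 8.
Interaction contribution: 3 × 3 = 9.
Intrinsic load = 8 + 9 = 17.

17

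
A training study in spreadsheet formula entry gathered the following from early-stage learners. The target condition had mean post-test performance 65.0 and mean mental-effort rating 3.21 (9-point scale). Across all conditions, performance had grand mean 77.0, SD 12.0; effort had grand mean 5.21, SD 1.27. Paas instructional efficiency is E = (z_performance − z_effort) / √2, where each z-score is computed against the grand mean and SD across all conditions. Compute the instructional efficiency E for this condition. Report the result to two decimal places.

z_performance = (65.0 − 77.0) / 12.0 = -12.0000 / 12.0 = -1.0000.
z_effort = (3.21 − 5.21) / 1.27 = -2.0000 / 1.27 = -1.5748.
z_P − z_E = -1.0000 − (-1.5748) = 0.5748.
E = 0.5748 / √2 = 0.5748 / 1.41421 = 0.4064 ≈ 0.41.

0.41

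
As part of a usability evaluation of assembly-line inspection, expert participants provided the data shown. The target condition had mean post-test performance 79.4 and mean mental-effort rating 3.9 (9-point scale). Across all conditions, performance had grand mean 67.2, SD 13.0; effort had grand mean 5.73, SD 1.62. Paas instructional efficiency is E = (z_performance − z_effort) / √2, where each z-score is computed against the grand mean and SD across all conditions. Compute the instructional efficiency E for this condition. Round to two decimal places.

1.46

z_performance = (79.4 − 67.2) / 13.0 = 12.2000 / 13.0 = 0.9385.
z_effort = (3.9 − 5.73) / 1.62 = -1.8300 / 1.62 = -1.1296.
z_P − z_E = 0.9385 − (-1.1296) = 2.0681.
E = 2.0681 / √2 = 2.0681 / 1.41421 = 1.4624 ≈ 1.46.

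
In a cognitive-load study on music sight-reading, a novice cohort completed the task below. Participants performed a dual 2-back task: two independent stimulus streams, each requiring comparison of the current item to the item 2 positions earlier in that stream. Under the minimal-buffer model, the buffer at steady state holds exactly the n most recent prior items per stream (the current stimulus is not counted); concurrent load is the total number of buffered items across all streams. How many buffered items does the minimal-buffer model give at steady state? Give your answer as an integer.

4

Each stream's buffer holds its 2 most recent prior items.
Two independent streams: 2 × 2 = 4 buffered items at steady state.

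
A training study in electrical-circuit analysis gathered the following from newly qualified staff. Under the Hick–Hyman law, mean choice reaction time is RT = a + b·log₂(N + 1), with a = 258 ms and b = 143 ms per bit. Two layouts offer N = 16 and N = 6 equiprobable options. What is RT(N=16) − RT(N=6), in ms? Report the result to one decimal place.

RT(16) = 258 + 143·log₂(17) = 258 + 143·4.0875 = 842.5125 ms.
RT(6) = 258 + 143·log₂(7) = 258 + 143·2.8074 = 659.4582 ms.
Difference = 842.5125 − 659.4582 = 183.0543 ≈ 183.1 ms.

183.1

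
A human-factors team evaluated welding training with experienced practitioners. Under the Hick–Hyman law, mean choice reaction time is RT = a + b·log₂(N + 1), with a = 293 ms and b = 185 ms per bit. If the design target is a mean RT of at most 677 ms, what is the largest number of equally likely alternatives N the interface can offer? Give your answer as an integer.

Set 293 + 185·log₂(N + 1) ≤ 677.
log₂(N + 1) ≤ (677 − 293) / 185 = 2.0757.
N + 1 ≤ 2^2.0757 = 4.2155.
N ≤ 3.2155, so the largest integer N is 3.

3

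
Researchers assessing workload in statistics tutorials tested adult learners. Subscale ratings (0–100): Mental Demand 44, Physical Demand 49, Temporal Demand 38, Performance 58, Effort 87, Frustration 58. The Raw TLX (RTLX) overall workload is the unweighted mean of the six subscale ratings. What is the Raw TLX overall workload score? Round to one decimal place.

Sum of ratings = 44 + 49 + 38 + 58 + 87 + 58 = 334.
RTLX = 334 / 6 = 55.6667 ≈ 55.7.

55.7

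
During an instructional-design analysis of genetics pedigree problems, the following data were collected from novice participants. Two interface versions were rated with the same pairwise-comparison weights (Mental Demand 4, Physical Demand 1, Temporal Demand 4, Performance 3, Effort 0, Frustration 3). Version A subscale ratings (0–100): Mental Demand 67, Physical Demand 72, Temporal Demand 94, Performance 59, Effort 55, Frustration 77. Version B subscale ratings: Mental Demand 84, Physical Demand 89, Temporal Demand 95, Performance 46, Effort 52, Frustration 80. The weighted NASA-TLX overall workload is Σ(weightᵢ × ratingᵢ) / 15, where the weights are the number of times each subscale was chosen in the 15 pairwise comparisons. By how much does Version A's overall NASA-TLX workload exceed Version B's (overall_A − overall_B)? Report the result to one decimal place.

Version A weighted sum = 4·67 + 1·72 + 4·94 + 3·59 + 0·55 + 3·77 = 268 + 72 + 376 + 177 + 0 + 231 = 1124; overall_A = 1124/15 = 74.9333.
Version B weighted sum = 4·84 + 1·89 + 4·95 + 3·46 + 0·52 + 3·80 = 336 + 89 + 380 + 138 + 0 + 240 = 1183; overall_B = 1183/15 = 78.8667.
Difference = 74.9333 − 78.8667 = -3.9334 ≈ -3.9.

-3.9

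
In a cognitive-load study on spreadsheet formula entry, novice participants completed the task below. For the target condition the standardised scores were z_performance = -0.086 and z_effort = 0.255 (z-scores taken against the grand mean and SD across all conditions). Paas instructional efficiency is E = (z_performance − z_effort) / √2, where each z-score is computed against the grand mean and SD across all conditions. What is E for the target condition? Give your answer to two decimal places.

z_P − z_E = -0.086 − 0.255 = -0.3410.
E = -0.3410 / √2 = -0.3410 / 1.41421 = -0.2411 ≈ -0.24.

-0.24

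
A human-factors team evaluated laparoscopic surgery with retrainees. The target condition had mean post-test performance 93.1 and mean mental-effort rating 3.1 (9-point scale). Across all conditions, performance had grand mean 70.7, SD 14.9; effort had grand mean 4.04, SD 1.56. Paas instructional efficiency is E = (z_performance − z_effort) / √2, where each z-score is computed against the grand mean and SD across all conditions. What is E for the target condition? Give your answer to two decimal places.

z_performance = (93.1 − 70.7) / 14.9 = 22.4000 / 14.9 = 1.5034.
z_effort = (3.1 − 4.04) / 1.56 = -0.9400 / 1.56 = -0.6026.
z_P − z_E = 1.5034 − (-0.6026) = 2.1060.
E = 2.1060 / √2 = 2.1060 / 1.41421 = 1.4892 ≈ 1.49.

1.49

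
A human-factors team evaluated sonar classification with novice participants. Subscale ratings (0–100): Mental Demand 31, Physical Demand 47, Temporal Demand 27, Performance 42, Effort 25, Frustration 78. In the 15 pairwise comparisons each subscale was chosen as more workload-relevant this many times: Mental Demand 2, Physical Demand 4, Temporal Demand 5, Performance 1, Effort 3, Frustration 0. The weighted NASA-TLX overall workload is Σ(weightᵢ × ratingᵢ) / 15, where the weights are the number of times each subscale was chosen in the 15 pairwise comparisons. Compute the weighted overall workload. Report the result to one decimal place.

33.5

The tallies are the weights (they sum to 15).
Weighted sum = 2·31 + 4·47 + 5·27 + 1·42 + 3·25 + 0·78
            = 62 + 188 + 135 + 42 + 75 + 0 = 502.
Overall workload = 502 / 15 = 33.4667 ≈ 33.5.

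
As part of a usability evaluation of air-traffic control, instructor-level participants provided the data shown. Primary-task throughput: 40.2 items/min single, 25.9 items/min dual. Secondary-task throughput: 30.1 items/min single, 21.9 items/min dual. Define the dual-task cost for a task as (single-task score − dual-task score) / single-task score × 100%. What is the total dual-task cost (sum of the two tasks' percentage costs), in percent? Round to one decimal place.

Primary cost = (40.2 − 25.9) / 40.2 × 100% = 35.5721%.
Secondary cost = (30.1 − 21.9) / 30.1 × 100% = 27.2425%.
Total = 35.5721% + 27.2425% = 62.8146% ≈ 62.8%.

62.8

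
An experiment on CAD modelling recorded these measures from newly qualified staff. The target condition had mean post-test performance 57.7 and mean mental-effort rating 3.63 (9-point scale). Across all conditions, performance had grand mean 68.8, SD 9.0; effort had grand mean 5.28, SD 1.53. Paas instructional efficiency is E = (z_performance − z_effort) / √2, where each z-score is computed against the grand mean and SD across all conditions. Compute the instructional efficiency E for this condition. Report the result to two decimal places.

-0.11

z_performance = (57.7 − 68.8) / 9.0 = -11.1000 / 9.0 = -1.2333.
z_effort = (3.63 − 5.28) / 1.53 = -1.6500 / 1.53 = -1.0784.
z_P − z_E = -1.2333 − (-1.0784) = -0.1549.
E = -0.1549 / √2 = -0.1549 / 1.41421 = -0.1095 ≈ -0.11.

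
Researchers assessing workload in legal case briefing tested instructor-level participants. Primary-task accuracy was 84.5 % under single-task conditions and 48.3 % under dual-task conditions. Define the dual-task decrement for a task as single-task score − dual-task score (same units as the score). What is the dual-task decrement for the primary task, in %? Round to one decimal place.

Decrement = 84.5 − 48.3 = 36.2000 % ≈ 36.2 %.

36.2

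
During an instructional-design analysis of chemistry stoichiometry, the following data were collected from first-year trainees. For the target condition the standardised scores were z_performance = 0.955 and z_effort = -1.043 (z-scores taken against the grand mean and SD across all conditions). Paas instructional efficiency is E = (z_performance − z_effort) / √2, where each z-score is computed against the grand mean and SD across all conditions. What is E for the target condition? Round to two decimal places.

z_P − z_E = 0.955 − (-1.043) = 1.9980.
E = 1.9980 / √2 = 1.9980 / 1.41421 = 1.4128 ≈ 1.41.

1.41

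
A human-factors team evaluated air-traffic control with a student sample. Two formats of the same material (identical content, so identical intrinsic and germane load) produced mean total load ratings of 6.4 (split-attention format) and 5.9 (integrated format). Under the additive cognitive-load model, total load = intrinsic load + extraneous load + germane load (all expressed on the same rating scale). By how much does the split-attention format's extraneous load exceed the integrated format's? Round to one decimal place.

Intrinsic and germane load are equal across formats, so the difference in total load equals the difference in extraneous load.
Extraneous-load difference = 6.4 − 5.9 = 0.5.

0.5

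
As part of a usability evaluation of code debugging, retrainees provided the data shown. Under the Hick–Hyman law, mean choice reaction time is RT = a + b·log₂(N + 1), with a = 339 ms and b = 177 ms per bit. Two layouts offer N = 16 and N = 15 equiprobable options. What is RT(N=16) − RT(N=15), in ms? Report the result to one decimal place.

15.5

RT(16) = 339 + 177·log₂(17) = 339 + 177·4.0875 = 1062.4875 ms.
RT(15) = 339 + 177·log₂(16) = 339 + 177·4.0000 = 1047.0000 ms.
Difference = 1062.4875 − 1047.0000 = 15.4875 ≈ 15.5 ms.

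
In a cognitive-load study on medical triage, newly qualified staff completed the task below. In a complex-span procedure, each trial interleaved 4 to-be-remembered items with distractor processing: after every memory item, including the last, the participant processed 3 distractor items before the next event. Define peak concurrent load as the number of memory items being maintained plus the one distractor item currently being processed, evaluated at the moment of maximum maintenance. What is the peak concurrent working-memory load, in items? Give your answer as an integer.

Maintenance is greatest during the distractor(s) after memory item 4: all 4 memory items are being held.
One distractor item is concurrently being processed.
Peak concurrent load = 4 + 1 = 5 items.

5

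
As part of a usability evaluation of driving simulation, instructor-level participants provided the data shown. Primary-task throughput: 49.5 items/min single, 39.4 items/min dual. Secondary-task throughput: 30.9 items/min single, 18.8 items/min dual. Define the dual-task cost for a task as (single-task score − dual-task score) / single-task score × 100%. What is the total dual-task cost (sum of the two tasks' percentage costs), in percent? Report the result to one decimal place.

Primary cost = (49.5 − 39.4) / 49.5 × 100% = 20.4040%.
Secondary cost = (30.9 − 18.8) / 30.9 × 100% = 39.1586%.
Total = 20.4040% + 39.1586% = 59.5626% ≈ 59.6%.

59.6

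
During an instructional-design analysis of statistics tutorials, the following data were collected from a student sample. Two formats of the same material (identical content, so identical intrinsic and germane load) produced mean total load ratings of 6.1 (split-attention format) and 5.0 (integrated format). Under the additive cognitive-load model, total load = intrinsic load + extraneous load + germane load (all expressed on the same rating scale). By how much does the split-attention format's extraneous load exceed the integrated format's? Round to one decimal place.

Intrinsic and germane load are equal across formats, so the difference in total load equals the difference in extraneous load.
Extraneous-load difference = 6.1 − 5.0 = 1.1.

1.1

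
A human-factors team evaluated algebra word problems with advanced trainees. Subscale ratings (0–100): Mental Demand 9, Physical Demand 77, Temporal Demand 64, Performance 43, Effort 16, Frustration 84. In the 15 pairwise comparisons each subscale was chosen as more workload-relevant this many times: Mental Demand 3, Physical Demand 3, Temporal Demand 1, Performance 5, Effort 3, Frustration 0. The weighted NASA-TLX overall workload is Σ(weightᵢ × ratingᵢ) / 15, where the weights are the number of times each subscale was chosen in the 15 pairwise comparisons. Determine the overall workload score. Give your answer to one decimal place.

The tallies are the weights (they sum to 15).
Weighted sum = 3·9 + 3·77 + 1·64 + 5·43 + 3·16 + 0·84
            = 27 + 231 + 64 + 215 + 48 + 0 = 585.
Overall workload = 585 / 15 = 39.0000 ≈ 39.0.

39.0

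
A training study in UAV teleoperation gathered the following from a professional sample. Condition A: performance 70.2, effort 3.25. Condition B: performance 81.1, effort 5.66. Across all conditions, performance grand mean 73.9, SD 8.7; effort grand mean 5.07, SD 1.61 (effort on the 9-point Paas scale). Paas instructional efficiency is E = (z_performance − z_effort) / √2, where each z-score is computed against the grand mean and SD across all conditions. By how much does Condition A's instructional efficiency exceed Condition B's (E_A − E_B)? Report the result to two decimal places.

0.17

Condition A: z_P = (70.2 − 73.9)/8.7 = -0.4253; z_E = (3.25 − 5.07)/1.61 = -1.1304; E_A = (-0.4253 − (-1.1304))/√2 = 0.4986.
Condition B: z_P = (81.1 − 73.9)/8.7 = 0.8276; z_E = (5.66 − 5.07)/1.61 = 0.3665; E_B = (0.8276 − 0.3665)/√2 = 0.3260.
E_A − E_B = 0.4986 − 0.3260 = 0.1726 ≈ 0.17.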